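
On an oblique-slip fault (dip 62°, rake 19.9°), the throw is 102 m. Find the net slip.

339 m

dip-slip = throw / sin(dip) = 102 / sin(62°) = 115.5 m
net slip = dip-slip / sin(rake) = 115.5 / sin(19.9°) = 339 m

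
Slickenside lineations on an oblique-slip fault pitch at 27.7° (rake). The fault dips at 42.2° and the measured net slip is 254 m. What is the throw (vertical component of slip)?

79.3 m

dip-slip = net slip × sin(rake) = 254 m × sin(27.7°) = 118.1 m
throw = dip-slip × sin(dip) = 118.1 × sin(42.2°) = 79.3 m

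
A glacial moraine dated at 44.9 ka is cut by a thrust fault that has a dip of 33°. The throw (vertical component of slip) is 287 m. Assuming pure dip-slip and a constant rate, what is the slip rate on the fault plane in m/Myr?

dip-slip = throw / sin(dip) = 287 m / sin(33°) = 527 m
rate = 527 m / 44.9 ka = 0.0117 m/yr = 11700 m/Myr

11700 m/Myr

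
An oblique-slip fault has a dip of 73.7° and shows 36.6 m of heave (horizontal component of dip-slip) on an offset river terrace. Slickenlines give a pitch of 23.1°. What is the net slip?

332 m

dip-slip = heave / cos(dip) = 36.6 / cos(73.7°) = 130.4 m
net slip = dip-slip / sin(rake) = 130.4 / sin(23.1°) = 332 m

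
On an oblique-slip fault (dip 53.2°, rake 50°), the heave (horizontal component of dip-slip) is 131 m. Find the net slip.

285 m

dip-slip = heave / cos(dip) = 131 / cos(53.2°) = 218.7 m
net slip = dip-slip / sin(rake) = 218.7 / sin(50°) = 285 m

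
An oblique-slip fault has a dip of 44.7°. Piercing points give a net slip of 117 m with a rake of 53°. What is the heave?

dip-slip = net slip × sin(rake) = 117 m × sin(53°) = 93.44 m
heave = dip-slip × cos(dip) = 93.44 × cos(44.7°) = 66.4 m

66.4 m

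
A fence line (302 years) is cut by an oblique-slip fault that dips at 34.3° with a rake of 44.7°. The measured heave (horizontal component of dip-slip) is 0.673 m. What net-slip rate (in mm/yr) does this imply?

dip-slip = heave / cos(dip) = 0.673 / cos(34.3°) = 0.8147 m
net slip = dip-slip / sin(rake) = 0.8147 / sin(44.7°) = 1.158 m
rate = 1.158 m / 302 years = 0.00384 m/yr = 3.84 mm/yr

3.84 mm/yr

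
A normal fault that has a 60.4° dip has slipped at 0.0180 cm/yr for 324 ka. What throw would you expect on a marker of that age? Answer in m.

dip-slip = rate × time = 0.0180 cm/yr × 324 ka = 58.32 m
throw = dip-slip × sin(dip) = 58.32 × sin(60.4°) = 50.7 m

50.7 m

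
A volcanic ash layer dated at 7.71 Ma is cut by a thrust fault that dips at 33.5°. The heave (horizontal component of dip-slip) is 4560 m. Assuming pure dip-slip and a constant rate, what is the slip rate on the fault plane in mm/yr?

dip-slip = heave / cos(dip) = 4560 m / cos(33.5°) = 5468 m
rate = 5468 m / 7.71 Ma = 0.000709 m/yr = 0.709 mm/yr

0.709 mm/yr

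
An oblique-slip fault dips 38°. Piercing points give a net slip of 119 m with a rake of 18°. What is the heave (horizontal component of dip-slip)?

29 m

dip-slip = net slip × sin(rake) = 119 m × sin(18°) = 36.77 m
heave = dip-slip × cos(dip) = 36.77 × cos(38°) = 29 m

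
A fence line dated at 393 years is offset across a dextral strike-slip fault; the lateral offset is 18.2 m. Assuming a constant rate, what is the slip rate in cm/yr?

4.63 cm/yr

rate = 18.2 m / 393 years = 0.0463 m/yr = 4.63 cm/yr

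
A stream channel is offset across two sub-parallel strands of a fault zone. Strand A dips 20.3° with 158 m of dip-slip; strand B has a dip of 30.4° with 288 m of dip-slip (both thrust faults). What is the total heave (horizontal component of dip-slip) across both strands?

heave_A = 158 × cos(20.3°) = 148.2 m
heave_B = 288 × cos(30.4°) = 248.4 m
total = 148.2 + 248.4 = 397 m

397 m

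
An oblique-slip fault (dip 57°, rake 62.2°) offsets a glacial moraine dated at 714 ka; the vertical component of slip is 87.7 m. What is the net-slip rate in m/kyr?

0.166 m/kyr

dip-slip = throw / sin(dip) = 87.7 / sin(57°) = 104.6 m
net slip = dip-slip / sin(rake) = 104.6 / sin(62.2°) = 118.2 m
rate = 118.2 m / 714 ka = 0.000166 m/yr = 0.166 m/kyr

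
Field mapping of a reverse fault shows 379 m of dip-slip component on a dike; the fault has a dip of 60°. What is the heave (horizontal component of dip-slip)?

heave = dip-slip × cos(dip) = 379 m × cos(60°) = 190 m

190 m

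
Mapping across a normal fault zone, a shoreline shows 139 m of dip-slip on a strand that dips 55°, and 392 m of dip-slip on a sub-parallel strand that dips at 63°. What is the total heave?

258 m

heave_A = 139 × cos(55°) = 79.73 m
heave_B = 392 × cos(63°) = 178 m
total = 79.73 + 178 = 258 m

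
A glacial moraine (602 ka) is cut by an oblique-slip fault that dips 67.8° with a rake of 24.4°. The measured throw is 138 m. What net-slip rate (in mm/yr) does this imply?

0.599 mm/yr

dip-slip = throw / sin(dip) = 138 / sin(67.8°) = 149 m
net slip = dip-slip / sin(rake) = 149 / sin(24.4°) = 360.8 m
rate = 360.8 m / 602 ka = 0.000599 m/yr = 0.599 mm/yr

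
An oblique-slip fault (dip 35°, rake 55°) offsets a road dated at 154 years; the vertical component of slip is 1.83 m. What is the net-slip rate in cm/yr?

dip-slip = throw / sin(dip) = 1.83 / sin(35°) = 3.191 m
net slip = dip-slip / sin(rake) = 3.191 / sin(55°) = 3.895 m
rate = 3.895 m / 154 years = 0.0253 m/yr = 2.53 cm/yr

2.53 cm/yr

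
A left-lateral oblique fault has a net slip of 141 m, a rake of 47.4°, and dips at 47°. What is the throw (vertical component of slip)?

dip-slip = net slip × sin(rake) = 141 m × sin(47.4°) = 103.8 m
throw = dip-slip × sin(dip) = 103.8 × sin(47°) = 75.9 m

75.9 m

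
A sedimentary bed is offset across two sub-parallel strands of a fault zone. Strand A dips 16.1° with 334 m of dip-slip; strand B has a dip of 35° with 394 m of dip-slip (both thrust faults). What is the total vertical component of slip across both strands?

throw_A = 334 × sin(16.1°) = 92.62 m
throw_B = 394 × sin(35°) = 226 m
total = 92.62 + 226 = 319 m

319 m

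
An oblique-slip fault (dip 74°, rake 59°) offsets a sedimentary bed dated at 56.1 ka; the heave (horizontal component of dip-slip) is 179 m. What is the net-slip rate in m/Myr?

dip-slip = heave / cos(dip) = 179 / cos(74°) = 649.4 m
net slip = dip-slip / sin(rake) = 649.4 / sin(59°) = 757.6 m
rate = 757.6 m / 56.1 ka = 0.0135 m/yr = 13500 m/Myr

13500 m/Myr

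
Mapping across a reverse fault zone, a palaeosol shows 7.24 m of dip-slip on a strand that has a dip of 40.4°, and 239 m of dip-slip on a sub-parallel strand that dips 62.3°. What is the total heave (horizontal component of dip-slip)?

117 m

heave_A = 7.24 × cos(40.4°) = 5.514 m
heave_B = 239 × cos(62.3°) = 111.1 m
total = 5.514 + 111.1 = 117 m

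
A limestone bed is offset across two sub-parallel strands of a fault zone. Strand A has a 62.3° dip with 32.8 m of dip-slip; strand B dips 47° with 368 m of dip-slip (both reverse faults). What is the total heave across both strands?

266 m

heave_A = 32.8 × cos(62.3°) = 15.25 m
heave_B = 368 × cos(47°) = 251 m
total = 15.25 + 251 = 266 m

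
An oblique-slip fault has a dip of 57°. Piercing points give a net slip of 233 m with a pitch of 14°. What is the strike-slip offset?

226 m

strike-slip = net slip × cos(rake) = 233 m × cos(14°) = 226 m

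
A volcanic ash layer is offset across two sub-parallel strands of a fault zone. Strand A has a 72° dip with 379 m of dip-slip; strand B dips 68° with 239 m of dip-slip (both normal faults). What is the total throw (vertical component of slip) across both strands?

throw_A = 379 × sin(72°) = 360.5 m
throw_B = 239 × sin(68°) = 221.6 m
total = 360.5 + 221.6 = 582 m

582 m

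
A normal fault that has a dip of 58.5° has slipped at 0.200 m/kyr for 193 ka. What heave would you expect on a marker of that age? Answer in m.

dip-slip = rate × time = 0.200 m/kyr × 193 ka = 38.60 m
heave = dip-slip × cos(dip) = 38.60 × cos(58.5°) = 20.2 m

20.2 m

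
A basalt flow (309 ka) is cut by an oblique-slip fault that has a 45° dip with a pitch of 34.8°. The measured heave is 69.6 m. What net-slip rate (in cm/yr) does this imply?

dip-slip = heave / cos(dip) = 69.6 / cos(45°) = 98.43 m
net slip = dip-slip / sin(rake) = 98.43 / sin(34.8°) = 172.5 m
rate = 172.5 m / 309 ka = 0.000558 m/yr = 0.0558 cm/yr

0.0558 cm/yr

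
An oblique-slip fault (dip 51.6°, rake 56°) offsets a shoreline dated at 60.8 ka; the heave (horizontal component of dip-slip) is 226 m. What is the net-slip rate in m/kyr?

7.22 m/kyr

dip-slip = heave / cos(dip) = 226 / cos(51.6°) = 363.8 m
net slip = dip-slip / sin(rake) = 363.8 / sin(56°) = 438.9 m
rate = 438.9 m / 60.8 ka = 0.00722 m/yr = 7.22 m/kyr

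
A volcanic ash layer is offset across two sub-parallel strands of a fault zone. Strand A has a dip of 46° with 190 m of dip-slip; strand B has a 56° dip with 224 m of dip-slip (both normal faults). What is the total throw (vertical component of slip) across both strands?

throw_A = 190 × sin(46°) = 136.7 m
throw_B = 224 × sin(56°) = 185.7 m
total = 136.7 + 185.7 = 322 m

322 m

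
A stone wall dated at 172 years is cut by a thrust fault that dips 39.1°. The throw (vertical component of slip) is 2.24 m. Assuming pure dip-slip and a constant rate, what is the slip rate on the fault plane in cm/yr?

dip-slip = throw / sin(dip) = 2.24 m / sin(39.1°) = 3.552 m
rate = 3.552 m / 172 years = 0.0206 m/yr = 2.06 cm/yr

2.06 cm/yr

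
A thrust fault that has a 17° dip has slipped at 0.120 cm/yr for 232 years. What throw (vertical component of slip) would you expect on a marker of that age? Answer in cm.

dip-slip = rate × time = 0.120 cm/yr × 232 years = 0.2784 m
throw = dip-slip × sin(dip) = 0.2784 × sin(17°) = 0.0814 m = 8.14 cm

8.14 cm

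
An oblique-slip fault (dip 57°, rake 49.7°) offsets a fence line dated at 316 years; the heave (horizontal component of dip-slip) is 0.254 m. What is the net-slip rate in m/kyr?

1.94 m/kyr

dip-slip = heave / cos(dip) = 0.254 / cos(57°) = 0.4664 m
net slip = dip-slip / sin(rake) = 0.4664 / sin(49.7°) = 0.6115 m
rate = 0.6115 m / 316 years = 0.00194 m/yr = 1.94 m/kyr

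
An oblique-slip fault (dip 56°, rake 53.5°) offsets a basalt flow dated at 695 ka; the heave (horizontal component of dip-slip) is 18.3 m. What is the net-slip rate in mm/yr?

0.0586 mm/yr

dip-slip = heave / cos(dip) = 18.3 / cos(56°) = 32.73 m
net slip = dip-slip / sin(rake) = 32.73 / sin(53.5°) = 40.71 m
rate = 40.71 m / 695 ka = 0.0000586 m/yr = 0.0586 mm/yr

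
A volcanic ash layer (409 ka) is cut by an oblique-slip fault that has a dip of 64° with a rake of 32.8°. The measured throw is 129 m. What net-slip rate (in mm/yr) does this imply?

0.648 mm/yr

dip-slip = throw / sin(dip) = 129 / sin(64°) = 143.5 m
net slip = dip-slip / sin(rake) = 143.5 / sin(32.8°) = 265 m
rate = 265 m / 409 ka = 0.000648 m/yr = 0.648 mm/yr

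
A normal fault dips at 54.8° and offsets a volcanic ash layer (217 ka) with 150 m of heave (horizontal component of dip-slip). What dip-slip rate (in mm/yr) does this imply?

1.20 mm/yr

dip-slip = heave / cos(dip) = 150 m / cos(54.8°) = 260.2 m
rate = 260.2 m / 217 ka = 0.00120 m/yr = 1.20 mm/yr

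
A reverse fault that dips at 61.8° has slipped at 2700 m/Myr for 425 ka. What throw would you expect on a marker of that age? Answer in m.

1010 m

dip-slip = rate × time = 2700 m/Myr × 425 ka = 1148 m
throw = dip-slip × sin(dip) = 1148 × sin(61.8°) = 1010 m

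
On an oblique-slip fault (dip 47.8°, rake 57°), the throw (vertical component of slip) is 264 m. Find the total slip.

dip-slip = throw / sin(dip) = 264 / sin(47.8°) = 356.4 m
net slip = dip-slip / sin(rake) = 356.4 / sin(57°) = 425 m

425 m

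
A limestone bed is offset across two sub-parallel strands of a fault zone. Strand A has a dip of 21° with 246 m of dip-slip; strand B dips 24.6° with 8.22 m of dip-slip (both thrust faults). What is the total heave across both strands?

237 m

heave_A = 246 × cos(21°) = 229.7 m
heave_B = 8.22 × cos(24.6°) = 7.474 m
total = 229.7 + 7.474 = 237 m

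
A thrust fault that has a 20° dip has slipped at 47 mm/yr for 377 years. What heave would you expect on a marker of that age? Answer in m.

dip-slip = rate × time = 47 mm/yr × 377 years = 17.72 m
heave = dip-slip × cos(dip) = 17.72 × cos(20°) = 16.7 m

16.7 m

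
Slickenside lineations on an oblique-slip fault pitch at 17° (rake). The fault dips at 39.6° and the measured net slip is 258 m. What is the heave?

58.1 m

dip-slip = net slip × sin(rake) = 258 m × sin(17°) = 75.43 m
heave = dip-slip × cos(dip) = 75.43 × cos(39.6°) = 58.1 m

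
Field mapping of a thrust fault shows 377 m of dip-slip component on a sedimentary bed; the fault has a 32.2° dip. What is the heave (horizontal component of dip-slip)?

319 m

heave = dip-slip × cos(dip) = 377 m × cos(32.2°) = 319 m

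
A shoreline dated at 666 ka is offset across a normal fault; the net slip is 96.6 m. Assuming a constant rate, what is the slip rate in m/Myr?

rate = 96.6 m / 666 ka = 0.000145 m/yr = 145 m/Myr

145 m/Myr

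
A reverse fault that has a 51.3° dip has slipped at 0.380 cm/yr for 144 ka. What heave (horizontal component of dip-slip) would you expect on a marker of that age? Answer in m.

dip-slip = rate × time = 0.380 cm/yr × 144 ka = 547.2 m
heave = dip-slip × cos(dip) = 547.2 × cos(51.3°) = 342 m

342 m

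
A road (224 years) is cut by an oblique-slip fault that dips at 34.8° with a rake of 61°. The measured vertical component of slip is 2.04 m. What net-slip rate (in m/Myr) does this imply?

18200 m/Myr

dip-slip = throw / sin(dip) = 2.04 / sin(34.8°) = 3.574 m
net slip = dip-slip / sin(rake) = 3.574 / sin(61°) = 4.087 m
rate = 4.087 m / 224 years = 0.0182 m/yr = 18200 m/Myr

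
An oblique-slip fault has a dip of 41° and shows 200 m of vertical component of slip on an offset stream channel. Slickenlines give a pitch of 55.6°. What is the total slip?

369 m

dip-slip = throw / sin(dip) = 200 / sin(41°) = 304.9 m
net slip = dip-slip / sin(rake) = 304.9 / sin(55.6°) = 369 m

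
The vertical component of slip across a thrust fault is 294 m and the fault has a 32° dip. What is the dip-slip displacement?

dip-slip = throw / sin(dip) = 294 / sin(32°) = 555 m

555 m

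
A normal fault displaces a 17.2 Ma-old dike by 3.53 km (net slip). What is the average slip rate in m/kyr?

rate = 3.53 km / 17.2 Ma = 0.000205 m/yr = 0.205 m/kyr

0.205 m/kyr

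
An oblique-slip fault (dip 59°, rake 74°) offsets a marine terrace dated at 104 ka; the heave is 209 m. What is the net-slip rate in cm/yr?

0.406 cm/yr

dip-slip = heave / cos(dip) = 209 / cos(59°) = 405.8 m
net slip = dip-slip / sin(rake) = 405.8 / sin(74°) = 422.1 m
rate = 422.1 m / 104 ka = 0.00406 m/yr = 0.406 cm/yr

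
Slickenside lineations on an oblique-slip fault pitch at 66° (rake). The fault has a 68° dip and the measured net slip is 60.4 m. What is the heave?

20.7 m

dip-slip = net slip × sin(rake) = 60.4 m × sin(66°) = 55.18 m
heave = dip-slip × cos(dip) = 55.18 × cos(68°) = 20.7 m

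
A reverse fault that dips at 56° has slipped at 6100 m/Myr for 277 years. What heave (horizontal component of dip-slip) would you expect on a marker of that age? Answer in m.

dip-slip = rate × time = 6100 m/Myr × 277 years = 1.690 m
heave = dip-slip × cos(dip) = 1.690 × cos(56°) = 0.945 m

0.945 m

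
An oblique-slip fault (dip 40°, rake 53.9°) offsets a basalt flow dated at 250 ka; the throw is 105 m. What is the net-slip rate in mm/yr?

dip-slip = throw / sin(dip) = 105 / sin(40°) = 163.4 m
net slip = dip-slip / sin(rake) = 163.4 / sin(53.9°) = 202.2 m
rate = 202.2 m / 250 ka = 0.000809 m/yr = 0.809 mm/yr

0.809 mm/yr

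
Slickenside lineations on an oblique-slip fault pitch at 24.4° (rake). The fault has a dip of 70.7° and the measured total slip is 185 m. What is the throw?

dip-slip = net slip × sin(rake) = 185 m × sin(24.4°) = 76.42 m
throw = dip-slip × sin(dip) = 76.42 × sin(70.7°) = 72.1 m

72.1 m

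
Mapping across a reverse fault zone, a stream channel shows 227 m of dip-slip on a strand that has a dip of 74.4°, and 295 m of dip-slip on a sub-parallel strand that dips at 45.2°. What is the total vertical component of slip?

throw_A = 227 × sin(74.4°) = 218.6 m
throw_B = 295 × sin(45.2°) = 209.3 m
total = 218.6 + 209.3 = 428 m

428 m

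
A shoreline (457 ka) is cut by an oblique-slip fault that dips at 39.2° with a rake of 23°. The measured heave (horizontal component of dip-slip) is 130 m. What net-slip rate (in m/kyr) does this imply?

0.939 m/kyr

dip-slip = heave / cos(dip) = 130 / cos(39.2°) = 167.8 m
net slip = dip-slip / sin(rake) = 167.8 / sin(23°) = 429.3 m
rate = 429.3 m / 457 ka = 0.000939 m/yr = 0.939 m/kyr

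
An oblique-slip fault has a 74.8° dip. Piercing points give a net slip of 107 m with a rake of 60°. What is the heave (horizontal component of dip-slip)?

dip-slip = net slip × sin(rake) = 107 m × sin(60°) = 92.66 m
heave = dip-slip × cos(dip) = 92.66 × cos(74.8°) = 24.3 m

24.3 m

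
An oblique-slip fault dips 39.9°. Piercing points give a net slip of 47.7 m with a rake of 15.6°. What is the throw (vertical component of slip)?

dip-slip = net slip × sin(rake) = 47.7 m × sin(15.6°) = 12.83 m
throw = dip-slip × sin(dip) = 12.83 × sin(39.9°) = 8.23 m

8.23 m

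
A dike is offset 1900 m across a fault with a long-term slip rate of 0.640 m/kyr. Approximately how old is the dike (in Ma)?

2.97 Ma

age = offset / rate = 1900 m / (0.640 m/kyr) = 2.97e+06 yr = 2.97 Ma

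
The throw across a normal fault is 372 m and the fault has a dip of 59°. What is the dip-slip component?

dip-slip = throw / sin(dip) = 372 / sin(59°) = 434 m

434 m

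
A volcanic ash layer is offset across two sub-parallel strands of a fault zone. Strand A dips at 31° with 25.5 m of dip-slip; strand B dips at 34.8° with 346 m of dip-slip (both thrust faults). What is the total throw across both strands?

211 m

throw_A = 25.5 × sin(31°) = 13.13 m
throw_B = 346 × sin(34.8°) = 197.5 m
total = 13.13 + 197.5 = 211 m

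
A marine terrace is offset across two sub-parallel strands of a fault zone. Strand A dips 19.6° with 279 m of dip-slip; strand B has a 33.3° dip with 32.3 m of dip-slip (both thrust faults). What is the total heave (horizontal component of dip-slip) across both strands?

290 m

heave_A = 279 × cos(19.6°) = 262.8 m
heave_B = 32.3 × cos(33.3°) = 27 m
total = 262.8 + 27 = 290 m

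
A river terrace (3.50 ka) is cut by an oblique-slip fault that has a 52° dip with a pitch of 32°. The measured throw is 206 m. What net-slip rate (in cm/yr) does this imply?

14.1 cm/yr

dip-slip = throw / sin(dip) = 206 / sin(52°) = 261.4 m
net slip = dip-slip / sin(rake) = 261.4 / sin(32°) = 493.3 m
rate = 493.3 m / 3.50 ka = 0.141 m/yr = 14.1 cm/yr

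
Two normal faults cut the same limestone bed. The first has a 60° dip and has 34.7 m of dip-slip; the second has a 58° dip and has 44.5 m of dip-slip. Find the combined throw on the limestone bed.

throw_A = 34.7 × sin(60°) = 30.05 m
throw_B = 44.5 × sin(58°) = 37.74 m
total = 30.05 + 37.74 = 67.8 m

67.8 m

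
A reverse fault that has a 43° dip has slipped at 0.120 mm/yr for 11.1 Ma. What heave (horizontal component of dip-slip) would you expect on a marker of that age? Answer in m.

dip-slip = rate × time = 0.120 mm/yr × 11.1 Ma = 1332 m
heave = dip-slip × cos(dip) = 1332 × cos(43°) = 974 m

974 m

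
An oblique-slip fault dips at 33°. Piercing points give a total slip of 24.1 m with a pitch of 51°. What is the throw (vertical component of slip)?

dip-slip = net slip × sin(rake) = 24.1 m × sin(51°) = 18.73 m
throw = dip-slip × sin(dip) = 18.73 × sin(33°) = 10.2 m

10.2 m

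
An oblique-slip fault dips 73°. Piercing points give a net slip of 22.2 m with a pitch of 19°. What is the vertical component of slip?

6.91 m

dip-slip = net slip × sin(rake) = 22.2 m × sin(19°) = 7.228 m
throw = dip-slip × sin(dip) = 7.228 × sin(73°) = 6.91 m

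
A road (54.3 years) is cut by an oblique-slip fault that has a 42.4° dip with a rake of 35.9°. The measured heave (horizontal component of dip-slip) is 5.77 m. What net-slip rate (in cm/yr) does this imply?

24.5 cm/yr

dip-slip = heave / cos(dip) = 5.77 / cos(42.4°) = 7.814 m
net slip = dip-slip / sin(rake) = 7.814 / sin(35.9°) = 13.33 m
rate = 13.33 m / 54.3 years = 0.245 m/yr = 24.5 cm/yr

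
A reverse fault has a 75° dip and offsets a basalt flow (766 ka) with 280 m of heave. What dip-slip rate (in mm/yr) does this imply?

1.41 mm/yr

dip-slip = heave / cos(dip) = 280 m / cos(75°) = 1082 m
rate = 1082 m / 766 ka = 0.00141 m/yr = 1.41 mm/yr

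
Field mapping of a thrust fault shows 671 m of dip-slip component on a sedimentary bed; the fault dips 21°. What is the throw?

throw = dip-slip × sin(dip) = 671 m × sin(21°) = 240 m

240 m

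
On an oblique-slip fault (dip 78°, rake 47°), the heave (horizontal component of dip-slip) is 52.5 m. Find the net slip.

dip-slip = heave / cos(dip) = 52.5 / cos(78°) = 252.5 m
net slip = dip-slip / sin(rake) = 252.5 / sin(47°) = 345 m

345 m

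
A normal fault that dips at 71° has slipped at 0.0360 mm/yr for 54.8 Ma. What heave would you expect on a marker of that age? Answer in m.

642 m

dip-slip = rate × time = 0.0360 mm/yr × 54.8 Ma = 1973 m
heave = dip-slip × cos(dip) = 1973 × cos(71°) = 642 m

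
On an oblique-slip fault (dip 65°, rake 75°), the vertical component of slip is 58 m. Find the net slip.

dip-slip = throw / sin(dip) = 58 / sin(65°) = 64 m
net slip = dip-slip / sin(rake) = 64 / sin(75°) = 66.3 m

66.3 m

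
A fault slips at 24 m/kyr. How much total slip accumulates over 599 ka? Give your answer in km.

14.4 km

slip = rate × time = 24 m/kyr × 599 ka = 14400 m = 14.4 km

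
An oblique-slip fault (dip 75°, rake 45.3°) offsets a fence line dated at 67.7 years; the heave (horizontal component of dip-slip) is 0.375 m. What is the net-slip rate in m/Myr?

dip-slip = heave / cos(dip) = 0.375 / cos(75°) = 1.449 m
net slip = dip-slip / sin(rake) = 1.449 / sin(45.3°) = 2.038 m
rate = 2.038 m / 67.7 years = 0.0301 m/yr = 30100 m/Myr

30100 m/Myr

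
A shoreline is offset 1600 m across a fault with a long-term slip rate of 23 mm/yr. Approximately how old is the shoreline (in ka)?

69.6 ka

age = offset / rate = 1600 m / (23 mm/yr) = 69600 yr = 69.6 ka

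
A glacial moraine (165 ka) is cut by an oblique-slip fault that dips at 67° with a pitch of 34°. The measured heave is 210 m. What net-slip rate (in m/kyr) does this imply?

dip-slip = heave / cos(dip) = 210 / cos(67°) = 537.5 m
net slip = dip-slip / sin(rake) = 537.5 / sin(34°) = 961.1 m
rate = 961.1 m / 165 ka = 0.00582 m/yr = 5.82 m/kyr

5.82 m/kyr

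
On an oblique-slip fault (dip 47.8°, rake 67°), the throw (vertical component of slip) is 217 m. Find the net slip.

dip-slip = throw / sin(dip) = 217 / sin(47.8°) = 292.9 m
net slip = dip-slip / sin(rake) = 292.9 / sin(67°) = 318 m

318 m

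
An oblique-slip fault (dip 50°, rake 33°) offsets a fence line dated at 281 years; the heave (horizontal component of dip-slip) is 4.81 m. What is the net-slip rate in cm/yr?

dip-slip = heave / cos(dip) = 4.81 / cos(50°) = 7.483 m
net slip = dip-slip / sin(rake) = 7.483 / sin(33°) = 13.74 m
rate = 13.74 m / 281 years = 0.0489 m/yr = 4.89 cm/yr

4.89 cm/yr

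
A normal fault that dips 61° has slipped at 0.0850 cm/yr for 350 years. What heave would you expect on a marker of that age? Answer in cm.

dip-slip = rate × time = 0.0850 cm/yr × 350 years = 0.2975 m
heave = dip-slip × cos(dip) = 0.2975 × cos(61°) = 0.144 m = 14.4 cm

14.4 cm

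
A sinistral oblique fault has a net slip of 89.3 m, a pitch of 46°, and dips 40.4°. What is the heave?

dip-slip = net slip × sin(rake) = 89.3 m × sin(46°) = 64.24 m
heave = dip-slip × cos(dip) = 64.24 × cos(40.4°) = 48.9 m

48.9 m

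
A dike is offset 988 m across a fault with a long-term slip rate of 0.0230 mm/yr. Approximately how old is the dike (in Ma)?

43 Ma

age = offset / rate = 988 m / (0.0230 mm/yr) = 4.3e+07 yr = 43 Ma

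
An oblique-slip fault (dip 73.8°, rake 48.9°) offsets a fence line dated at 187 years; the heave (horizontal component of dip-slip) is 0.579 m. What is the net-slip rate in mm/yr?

dip-slip = heave / cos(dip) = 0.579 / cos(73.8°) = 2.075 m
net slip = dip-slip / sin(rake) = 2.075 / sin(48.9°) = 2.754 m
rate = 2.754 m / 187 years = 0.0147 m/yr = 14.7 mm/yr

14.7 mm/yr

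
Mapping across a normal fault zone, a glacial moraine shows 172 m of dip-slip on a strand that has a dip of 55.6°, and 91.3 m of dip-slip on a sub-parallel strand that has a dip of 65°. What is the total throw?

throw_A = 172 × sin(55.6°) = 141.9 m
throw_B = 91.3 × sin(65°) = 82.75 m
total = 141.9 + 82.75 = 225 m

225 m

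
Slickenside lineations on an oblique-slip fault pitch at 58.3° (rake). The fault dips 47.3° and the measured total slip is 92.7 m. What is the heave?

dip-slip = net slip × sin(rake) = 92.7 m × sin(58.3°) = 78.87 m
heave = dip-slip × cos(dip) = 78.87 × cos(47.3°) = 53.5 m

53.5 m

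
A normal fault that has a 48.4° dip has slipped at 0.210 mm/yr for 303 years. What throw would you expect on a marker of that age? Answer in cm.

dip-slip = rate × time = 0.210 mm/yr × 303 years = 0.06363 m
throw = dip-slip × sin(dip) = 0.06363 × sin(48.4°) = 0.0476 m = 4.76 cm

4.76 cm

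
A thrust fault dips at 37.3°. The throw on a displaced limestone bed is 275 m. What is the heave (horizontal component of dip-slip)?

361 m

heave = throw / tan(dip) = 275 / tan(37.3°) = 361 m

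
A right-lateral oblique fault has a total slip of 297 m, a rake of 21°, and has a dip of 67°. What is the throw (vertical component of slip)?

98 m

dip-slip = net slip × sin(rake) = 297 m × sin(21°) = 106.4 m
throw = dip-slip × sin(dip) = 106.4 × sin(67°) = 98 m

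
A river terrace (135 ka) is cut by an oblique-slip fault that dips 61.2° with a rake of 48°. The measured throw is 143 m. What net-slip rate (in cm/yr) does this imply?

dip-slip = throw / sin(dip) = 143 / sin(61.2°) = 163.2 m
net slip = dip-slip / sin(rake) = 163.2 / sin(48°) = 219.6 m
rate = 219.6 m / 135 ka = 0.00163 m/yr = 0.163 cm/yr

0.163 cm/yr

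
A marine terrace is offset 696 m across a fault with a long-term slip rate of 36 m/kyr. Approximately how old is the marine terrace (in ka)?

age = offset / rate = 696 m / (36 m/kyr) = 19300 yr = 19.3 ka

19.3 ka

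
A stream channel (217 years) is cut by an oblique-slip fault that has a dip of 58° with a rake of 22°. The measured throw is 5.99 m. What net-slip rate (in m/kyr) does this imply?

86.9 m/kyr

dip-slip = throw / sin(dip) = 5.99 / sin(58°) = 7.063 m
net slip = dip-slip / sin(rake) = 7.063 / sin(22°) = 18.86 m
rate = 18.86 m / 217 years = 0.0869 m/yr = 86.9 m/kyr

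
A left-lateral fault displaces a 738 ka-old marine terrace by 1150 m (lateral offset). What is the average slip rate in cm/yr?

0.156 cm/yr

rate = 1150 m / 738 ka = 0.00156 m/yr = 0.156 cm/yr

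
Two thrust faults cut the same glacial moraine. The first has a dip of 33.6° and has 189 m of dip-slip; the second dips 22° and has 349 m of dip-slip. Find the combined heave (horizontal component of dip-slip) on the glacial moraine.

481 m

heave_A = 189 × cos(33.6°) = 157.4 m
heave_B = 349 × cos(22°) = 323.6 m
total = 157.4 + 323.6 = 481 m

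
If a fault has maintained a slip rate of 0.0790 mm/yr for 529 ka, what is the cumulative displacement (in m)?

41.8 m

slip = rate × time = 0.0790 mm/yr × 529 ka = 41.8 m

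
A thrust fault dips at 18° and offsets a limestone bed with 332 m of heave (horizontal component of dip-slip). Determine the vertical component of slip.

throw = heave × tan(dip) = 332 × tan(18°) = 108 m

108 m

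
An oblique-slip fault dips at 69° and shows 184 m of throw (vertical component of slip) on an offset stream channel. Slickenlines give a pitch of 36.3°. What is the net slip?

333 m

dip-slip = throw / sin(dip) = 184 / sin(69°) = 197.1 m
net slip = dip-slip / sin(rake) = 197.1 / sin(36.3°) = 333 m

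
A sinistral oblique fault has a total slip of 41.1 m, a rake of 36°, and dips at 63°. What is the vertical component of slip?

dip-slip = net slip × sin(rake) = 41.1 m × sin(36°) = 24.16 m
throw = dip-slip × sin(dip) = 24.16 × sin(63°) = 21.5 m

21.5 m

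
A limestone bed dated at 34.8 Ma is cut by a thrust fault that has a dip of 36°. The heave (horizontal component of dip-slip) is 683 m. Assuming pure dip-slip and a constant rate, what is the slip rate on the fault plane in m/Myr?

24.3 m/Myr

dip-slip = heave / cos(dip) = 683 m / cos(36°) = 844.2 m
rate = 844.2 m / 34.8 Ma = 0.0000243 m/yr = 24.3 m/Myr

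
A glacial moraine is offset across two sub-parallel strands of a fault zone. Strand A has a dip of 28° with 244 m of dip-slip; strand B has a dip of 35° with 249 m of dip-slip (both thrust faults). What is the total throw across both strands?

257 m

throw_A = 244 × sin(28°) = 114.6 m
throw_B = 249 × sin(35°) = 142.8 m
total = 114.6 + 142.8 = 257 m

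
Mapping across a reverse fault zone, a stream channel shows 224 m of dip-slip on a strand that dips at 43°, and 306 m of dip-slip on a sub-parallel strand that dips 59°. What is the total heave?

321 m

heave_A = 224 × cos(43°) = 163.8 m
heave_B = 306 × cos(59°) = 157.6 m
total = 163.8 + 157.6 = 321 m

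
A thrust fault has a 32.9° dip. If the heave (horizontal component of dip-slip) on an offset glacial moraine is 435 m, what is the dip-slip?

dip-slip = heave / cos(dip) = 435 / cos(32.9°) = 518 m

518 m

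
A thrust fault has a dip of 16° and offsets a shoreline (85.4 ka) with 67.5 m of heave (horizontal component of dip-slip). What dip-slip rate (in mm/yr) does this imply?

0.822 mm/yr

dip-slip = heave / cos(dip) = 67.5 m / cos(16°) = 70.22 m
rate = 70.22 m / 85.4 ka = 0.000822 m/yr = 0.822 mm/yr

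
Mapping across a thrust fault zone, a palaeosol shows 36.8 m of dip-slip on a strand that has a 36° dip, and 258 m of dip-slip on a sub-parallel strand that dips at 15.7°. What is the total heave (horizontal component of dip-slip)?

278 m

heave_A = 36.8 × cos(36°) = 29.77 m
heave_B = 258 × cos(15.7°) = 248.4 m
total = 29.77 + 248.4 = 278 m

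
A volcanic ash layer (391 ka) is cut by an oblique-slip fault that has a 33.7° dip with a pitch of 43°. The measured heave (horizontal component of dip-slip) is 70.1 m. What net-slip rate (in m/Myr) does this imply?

316 m/Myr

dip-slip = heave / cos(dip) = 70.1 / cos(33.7°) = 84.26 m
net slip = dip-slip / sin(rake) = 84.26 / sin(43°) = 123.5 m
rate = 123.5 m / 391 ka = 0.000316 m/yr = 316 m/Myr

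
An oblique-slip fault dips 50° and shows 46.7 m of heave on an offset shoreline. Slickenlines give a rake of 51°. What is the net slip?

93.5 m

dip-slip = heave / cos(dip) = 46.7 / cos(50°) = 72.65 m
net slip = dip-slip / sin(rake) = 72.65 / sin(51°) = 93.5 m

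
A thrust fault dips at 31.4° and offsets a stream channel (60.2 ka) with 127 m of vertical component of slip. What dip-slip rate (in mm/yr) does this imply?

4.05 mm/yr

dip-slip = throw / sin(dip) = 127 m / sin(31.4°) = 243.8 m
rate = 243.8 m / 60.2 ka = 0.00405 m/yr = 4.05 mm/yr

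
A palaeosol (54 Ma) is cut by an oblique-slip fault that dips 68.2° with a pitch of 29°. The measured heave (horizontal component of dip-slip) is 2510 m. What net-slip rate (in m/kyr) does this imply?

dip-slip = heave / cos(dip) = 2510 / cos(68.2°) = 6759 m
net slip = dip-slip / sin(rake) = 6759 / sin(29°) = 13940 m
rate = 13940 m / 54 Ma = 0.000258 m/yr = 0.258 m/kyr

0.258 m/kyr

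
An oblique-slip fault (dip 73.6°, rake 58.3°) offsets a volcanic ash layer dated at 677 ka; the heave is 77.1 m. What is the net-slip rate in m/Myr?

474 m/Myr

dip-slip = heave / cos(dip) = 77.1 / cos(73.6°) = 273.1 m
net slip = dip-slip / sin(rake) = 273.1 / sin(58.3°) = 321 m
rate = 321 m / 677 ka = 0.000474 m/yr = 474 m/Myr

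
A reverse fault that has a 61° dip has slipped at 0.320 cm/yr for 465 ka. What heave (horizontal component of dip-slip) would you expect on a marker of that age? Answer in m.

dip-slip = rate × time = 0.320 cm/yr × 465 ka = 1488 m
heave = dip-slip × cos(dip) = 1488 × cos(61°) = 721 m

721 m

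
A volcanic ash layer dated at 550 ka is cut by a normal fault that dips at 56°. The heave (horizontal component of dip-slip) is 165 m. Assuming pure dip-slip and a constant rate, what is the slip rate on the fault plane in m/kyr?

dip-slip = heave / cos(dip) = 165 m / cos(56°) = 295.1 m
rate = 295.1 m / 550 ka = 0.000536 m/yr = 0.536 m/kyr

0.536 m/kyr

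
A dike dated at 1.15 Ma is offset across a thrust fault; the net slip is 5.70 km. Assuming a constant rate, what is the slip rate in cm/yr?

0.496 cm/yr

rate = 5.70 km / 1.15 Ma = 0.00496 m/yr = 0.496 cm/yr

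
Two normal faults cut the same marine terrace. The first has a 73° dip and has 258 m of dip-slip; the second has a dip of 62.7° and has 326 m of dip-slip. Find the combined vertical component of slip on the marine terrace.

throw_A = 258 × sin(73°) = 246.7 m
throw_B = 326 × sin(62.7°) = 289.7 m
total = 246.7 + 289.7 = 536 m

536 m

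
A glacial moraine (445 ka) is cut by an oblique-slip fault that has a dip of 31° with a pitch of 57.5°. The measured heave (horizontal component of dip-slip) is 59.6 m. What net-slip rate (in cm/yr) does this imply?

dip-slip = heave / cos(dip) = 59.6 / cos(31°) = 69.53 m
net slip = dip-slip / sin(rake) = 69.53 / sin(57.5°) = 82.44 m
rate = 82.44 m / 445 ka = 0.000185 m/yr = 0.0185 cm/yr

0.0185 cm/yr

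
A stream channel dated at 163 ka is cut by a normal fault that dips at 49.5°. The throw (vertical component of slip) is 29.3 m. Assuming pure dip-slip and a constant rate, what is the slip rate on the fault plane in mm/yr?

0.236 mm/yr

dip-slip = throw / sin(dip) = 29.3 m / sin(49.5°) = 38.53 m
rate = 38.53 m / 163 ka = 0.000236 m/yr = 0.236 mm/yr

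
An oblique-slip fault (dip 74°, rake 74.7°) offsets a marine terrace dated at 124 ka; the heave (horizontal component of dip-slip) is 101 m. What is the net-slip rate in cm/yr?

dip-slip = heave / cos(dip) = 101 / cos(74°) = 366.4 m
net slip = dip-slip / sin(rake) = 366.4 / sin(74.7°) = 379.9 m
rate = 379.9 m / 124 ka = 0.00306 m/yr = 0.306 cm/yr

0.306 cm/yr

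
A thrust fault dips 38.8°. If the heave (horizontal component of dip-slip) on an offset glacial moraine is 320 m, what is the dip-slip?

dip-slip = heave / cos(dip) = 320 / cos(38.8°) = 411 m

411 m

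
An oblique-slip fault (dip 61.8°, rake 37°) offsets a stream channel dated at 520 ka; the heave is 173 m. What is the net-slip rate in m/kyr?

dip-slip = heave / cos(dip) = 173 / cos(61.8°) = 366.1 m
net slip = dip-slip / sin(rake) = 366.1 / sin(37°) = 608.3 m
rate = 608.3 m / 520 ka = 0.00117 m/yr = 1.17 m/kyr

1.17 m/kyr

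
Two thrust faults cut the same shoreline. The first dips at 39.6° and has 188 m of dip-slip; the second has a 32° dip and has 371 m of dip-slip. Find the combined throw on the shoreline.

316 m

throw_A = 188 × sin(39.6°) = 119.8 m
throw_B = 371 × sin(32°) = 196.6 m
total = 119.8 + 196.6 = 316 m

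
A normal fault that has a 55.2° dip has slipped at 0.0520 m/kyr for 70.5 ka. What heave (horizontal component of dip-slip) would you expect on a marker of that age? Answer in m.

2.09 m

dip-slip = rate × time = 0.0520 m/kyr × 70.5 ka = 3.666 m
heave = dip-slip × cos(dip) = 3.666 × cos(55.2°) = 2.09 m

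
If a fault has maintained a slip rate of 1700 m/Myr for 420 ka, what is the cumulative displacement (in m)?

714 m

slip = rate × time = 1700 m/Myr × 420 ka = 714 m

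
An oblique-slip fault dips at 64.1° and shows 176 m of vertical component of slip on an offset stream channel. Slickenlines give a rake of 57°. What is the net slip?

233 m

dip-slip = throw / sin(dip) = 176 / sin(64.1°) = 195.7 m
net slip = dip-slip / sin(rake) = 195.7 / sin(57°) = 233 m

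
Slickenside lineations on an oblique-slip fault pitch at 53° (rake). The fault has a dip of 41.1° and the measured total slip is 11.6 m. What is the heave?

dip-slip = net slip × sin(rake) = 11.6 m × sin(53°) = 9.264 m
heave = dip-slip × cos(dip) = 9.264 × cos(41.1°) = 6.98 m

6.98 m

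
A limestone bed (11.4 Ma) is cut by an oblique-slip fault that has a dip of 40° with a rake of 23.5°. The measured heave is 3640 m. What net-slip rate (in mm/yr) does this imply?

1.05 mm/yr

dip-slip = heave / cos(dip) = 3640 / cos(40°) = 4752 m
net slip = dip-slip / sin(rake) = 4752 / sin(23.5°) = 11920 m
rate = 11920 m / 11.4 Ma = 0.00105 m/yr = 1.05 mm/yr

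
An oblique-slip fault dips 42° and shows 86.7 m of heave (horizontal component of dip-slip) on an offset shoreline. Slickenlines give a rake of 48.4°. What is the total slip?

156 m

dip-slip = heave / cos(dip) = 86.7 / cos(42°) = 116.7 m
net slip = dip-slip / sin(rake) = 116.7 / sin(48.4°) = 156 m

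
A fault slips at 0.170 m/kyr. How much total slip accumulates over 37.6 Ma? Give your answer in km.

slip = rate × time = 0.170 m/kyr × 37.6 Ma = 6390 m = 6.39 km

6.39 km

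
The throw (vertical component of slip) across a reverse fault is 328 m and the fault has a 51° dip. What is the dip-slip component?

422 m

dip-slip = throw / sin(dip) = 328 / sin(51°) = 422 m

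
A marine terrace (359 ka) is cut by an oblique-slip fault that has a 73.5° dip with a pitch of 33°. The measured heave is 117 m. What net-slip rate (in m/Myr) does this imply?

2110 m/Myr

dip-slip = heave / cos(dip) = 117 / cos(73.5°) = 411.9 m
net slip = dip-slip / sin(rake) = 411.9 / sin(33°) = 756.4 m
rate = 756.4 m / 359 ka = 0.00211 m/yr = 2110 m/Myr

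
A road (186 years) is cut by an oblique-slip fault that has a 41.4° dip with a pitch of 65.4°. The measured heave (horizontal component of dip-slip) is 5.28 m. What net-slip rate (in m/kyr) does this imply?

41.6 m/kyr

dip-slip = heave / cos(dip) = 5.28 / cos(41.4°) = 7.039 m
net slip = dip-slip / sin(rake) = 7.039 / sin(65.4°) = 7.742 m
rate = 7.742 m / 186 years = 0.0416 m/yr = 41.6 m/kyr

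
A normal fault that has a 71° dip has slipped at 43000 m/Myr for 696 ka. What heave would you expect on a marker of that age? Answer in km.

dip-slip = rate × time = 43000 m/Myr × 696 ka = 29930 m
heave = dip-slip × cos(dip) = 29930 × cos(71°) = 9740 m = 9.74 km

9.74 km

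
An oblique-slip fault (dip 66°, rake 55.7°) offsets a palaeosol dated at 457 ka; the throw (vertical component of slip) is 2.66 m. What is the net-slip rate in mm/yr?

0.00771 mm/yr

dip-slip = throw / sin(dip) = 2.66 / sin(66°) = 2.912 m
net slip = dip-slip / sin(rake) = 2.912 / sin(55.7°) = 3.525 m
rate = 3.525 m / 457 ka = 0.00000771 m/yr = 0.00771 mm/yr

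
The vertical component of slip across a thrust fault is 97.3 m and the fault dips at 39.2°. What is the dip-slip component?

dip-slip = throw / sin(dip) = 97.3 / sin(39.2°) = 154 m

154 m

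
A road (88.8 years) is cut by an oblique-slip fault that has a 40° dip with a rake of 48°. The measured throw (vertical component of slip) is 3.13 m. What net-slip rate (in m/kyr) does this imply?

dip-slip = throw / sin(dip) = 3.13 / sin(40°) = 4.869 m
net slip = dip-slip / sin(rake) = 4.869 / sin(48°) = 6.552 m
rate = 6.552 m / 88.8 years = 0.0738 m/yr = 73.8 m/kyr

73.8 m/kyr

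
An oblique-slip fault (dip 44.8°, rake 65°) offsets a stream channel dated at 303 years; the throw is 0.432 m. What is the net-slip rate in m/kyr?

2.23 m/kyr

dip-slip = throw / sin(dip) = 0.432 / sin(44.8°) = 0.6131 m
net slip = dip-slip / sin(rake) = 0.6131 / sin(65°) = 0.6765 m
rate = 0.6765 m / 303 years = 0.00223 m/yr = 2.23 m/kyr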